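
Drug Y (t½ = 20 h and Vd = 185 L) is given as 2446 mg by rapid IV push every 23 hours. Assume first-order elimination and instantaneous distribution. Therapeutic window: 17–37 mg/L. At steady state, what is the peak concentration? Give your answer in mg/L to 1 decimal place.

24.1 mg/L

τ/t½ = 23/20 ≈ 1.15, so fraction remaining f = (1/2)^(23/20) ≈ 0.4506.
Accumulation ratio R = 1/(1 − f) ≈ 1/0.5494 ≈ 1.8202.
Single-dose peak C₀ = D/Vd = 2446/185 ≈ 13.222 mg/L.
Steady-state peak Cmax,ss = C₀·R ≈ 13.222 × 1.8202 ≈ 24.067 mg/L.
Peak 24.1 mg/L vs MTC 37 mg/L: below toxic threshold.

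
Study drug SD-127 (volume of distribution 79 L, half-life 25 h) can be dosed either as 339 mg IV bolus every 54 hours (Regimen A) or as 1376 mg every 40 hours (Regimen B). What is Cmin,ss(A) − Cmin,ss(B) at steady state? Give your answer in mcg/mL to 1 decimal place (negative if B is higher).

-7.3 mcg/mL

Regimen A: f = (1/2)^(54/25) ≈ 0.2238; Cmin,ss = (339/79)·f/(1−f) ≈ 1.237 mcg/mL.
Regimen B: f = (1/2)^(40/25) ≈ 0.3299; Cmin,ss = (1376/79)·f/(1−f) ≈ 8.575 mcg/mL.
Difference ≈ 1.237 − 8.575 ≈ -7.338 mcg/mL.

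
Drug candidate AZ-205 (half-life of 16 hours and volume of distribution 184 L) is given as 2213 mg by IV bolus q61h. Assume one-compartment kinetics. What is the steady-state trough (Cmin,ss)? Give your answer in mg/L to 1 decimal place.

τ/t½ = 61/16 ≈ 3.8125, so fraction remaining f = (1/2)^(61/16) ≈ 0.0712.
At steady state, accumulation factor R = 1/(1 − e^(−kτ)) ≈ 1.0767.
Each bolus raises the concentration by D/Vd = 2213/184 ≈ 12.027 mg/L.
Cmax,ss = C₀/(1 − f) ≈ 12.027/0.9288 ≈ 12.949 mg/L.
Steady-state trough Cmin,ss = Cmax,ss·f ≈ 12.949 × 0.0712 ≈ 0.922 mg/L.

0.9 mg/L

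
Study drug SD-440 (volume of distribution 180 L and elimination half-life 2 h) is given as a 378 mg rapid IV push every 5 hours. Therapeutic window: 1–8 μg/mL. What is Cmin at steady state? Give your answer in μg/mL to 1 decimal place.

Over one 5-h interval, 5/2 ≈ 2.5 half-lives elapse, leaving f ≈ 0.1768 of each dose.
Each bolus raises the concentration by D/Vd = 378/180 ≈ 2.100 μg/mL.
Steady-state trough Cmin,ss = C₀·f/(1−f) ≈ 2.100 × 0.1768/0.8232 ≈ 0.451 μg/mL.
Trough 0.5 μg/mL vs MEC 1 μg/mL: subtherapeutic.

0.5 μg/mL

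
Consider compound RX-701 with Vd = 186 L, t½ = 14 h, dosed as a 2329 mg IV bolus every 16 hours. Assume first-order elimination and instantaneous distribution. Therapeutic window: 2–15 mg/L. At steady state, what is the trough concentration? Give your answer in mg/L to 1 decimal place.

10.4 mg/L

τ/t½ = 16/14 ≈ 1.1429, so fraction remaining f = (1/2)^(16/14) ≈ 0.4529.
Single-dose peak C₀ = D/Vd = 2329/186 ≈ 12.522 mg/L.
Steady-state trough Cmin,ss = C₀·f/(1−f) ≈ 12.522 × 0.4529/0.5471 ≈ 10.366 mg/L.
Trough 10.4 mg/L vs MEC 2 mg/L: adequate.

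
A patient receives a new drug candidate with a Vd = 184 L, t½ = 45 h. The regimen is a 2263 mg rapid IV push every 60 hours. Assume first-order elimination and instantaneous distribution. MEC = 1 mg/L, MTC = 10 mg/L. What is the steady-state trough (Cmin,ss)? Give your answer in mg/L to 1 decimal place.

8.1 mg/L

k = ln2/t½ = ln2/45 ≈ 0.015403 h⁻¹; fraction remaining f = e^(−kτ) = e^(−0.015403×60) ≈ 0.3969.
Each bolus raises the concentration by D/Vd = 2263/184 ≈ 12.299 mg/L.
Steady-state trough Cmin,ss = C₀·f/(1−f) ≈ 12.299 × 0.3969/0.6031 ≈ 8.094 mg/L.
Trough 8.1 mg/L vs MEC 1 mg/L: adequate.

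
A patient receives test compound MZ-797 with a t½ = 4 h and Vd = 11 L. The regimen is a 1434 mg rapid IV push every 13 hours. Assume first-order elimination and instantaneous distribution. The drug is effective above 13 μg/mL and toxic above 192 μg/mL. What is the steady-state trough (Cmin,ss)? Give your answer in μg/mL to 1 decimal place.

15.3 μg/mL

τ/t½ = 13/4 ≈ 3.25, so fraction remaining f = (1/2)^(13/4) ≈ 0.1051.
Accumulation ratio R = 1/(1 − f) ≈ 1/0.8949 ≈ 1.1174.
Single-dose peak C₀ = D/Vd = 1434/11 ≈ 130.364 μg/mL.
Steady-state peak Cmax,ss = C₀·R ≈ 130.364 × 1.1174 ≈ 145.669 μg/mL.
Steady-state trough Cmin,ss = Cmax,ss·f ≈ 145.669 × 0.1051 ≈ 15.310 μg/mL.
Trough 15.3 μg/mL vs MEC 13 μg/mL: adequate.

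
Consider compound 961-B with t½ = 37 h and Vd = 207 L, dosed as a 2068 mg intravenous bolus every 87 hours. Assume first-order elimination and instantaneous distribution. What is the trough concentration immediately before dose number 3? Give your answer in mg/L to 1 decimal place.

2.3 mg/L

f = (1/2)^(τ/t½) = (1/2)^(87/37) ≈ 0.1960.
C₀ = D/Vd = 2068/207 ≈ 9.990 mg/L.
Before the 3rd dose, 2 doses have been given. Superposition: Cmin = C₀·(f + f²).
≈ 9.990 × (0.1960 + 0.0384) ≈ 9.990 × 0.2344 ≈ 2.342 mg/L.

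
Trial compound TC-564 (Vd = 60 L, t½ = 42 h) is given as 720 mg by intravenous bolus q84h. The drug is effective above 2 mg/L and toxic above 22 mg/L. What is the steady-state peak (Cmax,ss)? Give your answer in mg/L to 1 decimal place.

τ = 84 h = 2 half-lives, so f = (1/2)^2 = 0.25.
At steady state, R = 1/(1 − 0.25) = 4/3.
Single-dose peak C₀ = D/Vd = 720/60 = 12 mg/L.
Steady-state peak Cmax,ss = C₀·R = 12 × 4/3 ≈ 16.000 mg/L.
Peak 16.0 mg/L vs MTC 22 mg/L: below toxic threshold.

16.0 mg/L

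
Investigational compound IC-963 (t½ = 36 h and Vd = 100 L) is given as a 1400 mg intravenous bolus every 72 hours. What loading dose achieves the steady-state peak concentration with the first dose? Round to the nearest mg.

f = (1/2)^(72/36) ≈ 0.250000; accumulation ratio R = 1/(1−f) ≈ 1.33333.
Loading dose to hit Cmax,ss on first dose: D_load = D_maint·R ≈ 1400 × 1.33333 ≈ 1866.66 mg.

1867 mg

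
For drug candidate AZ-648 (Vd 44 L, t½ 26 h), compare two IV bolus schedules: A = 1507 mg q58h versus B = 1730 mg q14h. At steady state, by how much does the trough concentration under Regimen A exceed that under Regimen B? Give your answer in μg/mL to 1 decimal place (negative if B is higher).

-77.6 μg/mL

Regimen A: f = (1/2)^(58/26) ≈ 0.2130; Cmin,ss = (1507/44)·f/(1−f) ≈ 9.270 μg/mL.
Regimen B: f = (1/2)^(14/26) ≈ 0.6885; Cmin,ss = (1730/44)·f/(1−f) ≈ 86.904 μg/mL.
Difference ≈ 9.270 − 86.904 ≈ -77.634 μg/mL.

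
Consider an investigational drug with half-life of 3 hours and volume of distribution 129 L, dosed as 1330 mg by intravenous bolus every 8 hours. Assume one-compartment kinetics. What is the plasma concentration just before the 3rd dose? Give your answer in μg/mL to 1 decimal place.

1.9 μg/mL

f = (1/2)^(τ/t½) = (1/2)^(8/3) ≈ 0.1575.
C₀ = D/Vd = 1330/129 ≈ 10.310 μg/mL.
Before the 3rd dose, 2 doses have been given. Superposition: Cmin = C₀·(f + f²).
≈ 10.310 × (0.1575 + 0.0248) ≈ 10.310 × 0.1823 ≈ 1.880 μg/mL.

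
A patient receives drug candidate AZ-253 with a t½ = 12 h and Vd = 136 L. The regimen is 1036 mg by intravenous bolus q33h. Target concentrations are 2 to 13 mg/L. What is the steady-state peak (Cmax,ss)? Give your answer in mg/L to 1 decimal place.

Over one 33-h interval, 33/12 ≈ 2.75 half-lives elapse, leaving f ≈ 0.1487 of each dose.
Accumulation ratio R = 1/(1 − f) ≈ 1/0.8513 ≈ 1.1747.
Each bolus raises the concentration by D/Vd = 1036/136 ≈ 7.618 mg/L.
Steady-state peak Cmax,ss = C₀·R ≈ 7.618 × 1.1747 ≈ 8.949 mg/L.
Peak 8.9 mg/L vs MTC 13 mg/L: below toxic threshold.

8.9 mg/L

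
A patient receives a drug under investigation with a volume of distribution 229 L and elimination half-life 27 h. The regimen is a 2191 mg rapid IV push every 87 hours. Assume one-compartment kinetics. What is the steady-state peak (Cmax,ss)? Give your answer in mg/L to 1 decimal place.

Over one 87-h interval, 87/27 ≈ 3.2222 half-lives elapse, leaving f ≈ 0.1072 of each dose.
At steady state, accumulation factor R = 1/(1 − e^(−kτ)) ≈ 1.1201.
Single-dose peak C₀ = D/Vd = 2191/229 ≈ 9.568 mg/L.
Steady-state peak Cmax,ss = C₀·R ≈ 9.568 × 1.1201 ≈ 10.717 mg/L.

10.7 mg/L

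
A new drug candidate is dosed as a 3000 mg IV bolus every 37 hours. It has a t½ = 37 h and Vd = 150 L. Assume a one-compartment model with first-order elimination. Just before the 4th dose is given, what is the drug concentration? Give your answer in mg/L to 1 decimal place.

17.5 mg/L

f = (1/2)^(τ/t½) = (1/2)^(37/37) ≈ 0.5000.
C₀ = D/Vd = 3000/150 ≈ 20.000 mg/L.
Before the 4th dose, 3 doses have been given. Superposition: Cmin = C₀·(f + f² + … + f^3).
≈ 20.000 × (0.5000 + 0.2500 + 0.1250) ≈ 20.000 × 0.8750 ≈ 17.500 mg/L.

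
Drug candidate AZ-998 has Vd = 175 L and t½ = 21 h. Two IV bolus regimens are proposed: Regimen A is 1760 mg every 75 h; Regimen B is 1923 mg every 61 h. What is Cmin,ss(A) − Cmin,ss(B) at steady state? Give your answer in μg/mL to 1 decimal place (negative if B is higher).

-0.8 μg/mL

Regimen A: f = (1/2)^(75/21) ≈ 0.0841; Cmin,ss = (1760/175)·f/(1−f) ≈ 0.923 μg/mL.
Regimen B: f = (1/2)^(61/21) ≈ 0.1335; Cmin,ss = (1923/175)·f/(1−f) ≈ 1.693 μg/mL.
Difference ≈ 0.923 − 1.693 ≈ -0.770 μg/mL.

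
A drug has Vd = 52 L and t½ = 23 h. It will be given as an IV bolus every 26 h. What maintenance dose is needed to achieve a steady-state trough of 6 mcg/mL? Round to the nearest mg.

τ/t½ = 26/23 ≈ 1.1304, so f = (1/2)^(26/23) ≈ 0.456778.
Cmin,ss = (D/Vd)·f/(1−f), so D = Cmin,ss·Vd·(1−f)/f.
D = 6 × 52 × (1−f)/f ≈ 6 × 52 × 1.18925 ≈ 371.05 mg.

371 mg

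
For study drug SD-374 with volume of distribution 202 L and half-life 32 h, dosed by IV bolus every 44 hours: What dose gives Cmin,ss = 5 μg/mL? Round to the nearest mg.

τ/t½ = 44/32 ≈ 1.375, so f = (1/2)^(44/32) ≈ 0.385553.
Cmin,ss = (D/Vd)·f/(1−f), so D = Cmin,ss·Vd·(1−f)/f.
D = 5 × 202 × (1−f)/f ≈ 5 × 202 × 1.59368 ≈ 1609.62 mg.

1610 mg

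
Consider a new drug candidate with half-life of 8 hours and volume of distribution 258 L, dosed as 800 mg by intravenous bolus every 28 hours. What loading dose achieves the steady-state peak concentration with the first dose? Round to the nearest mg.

878 mg

f = (1/2)^(28/8) ≈ 0.088388; accumulation ratio R = 1/(1−f) ≈ 1.09696.
Loading dose to hit Cmax,ss on first dose: D_load = D_maint·R ≈ 800 × 1.09696 ≈ 877.57 mg.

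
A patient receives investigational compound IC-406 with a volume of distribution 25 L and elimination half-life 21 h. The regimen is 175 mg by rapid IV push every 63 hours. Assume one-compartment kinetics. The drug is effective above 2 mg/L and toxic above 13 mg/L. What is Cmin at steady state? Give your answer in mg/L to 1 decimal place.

1.0 mg/L

τ = 63 h = 3 half-lives, so f = (1/2)^3 = 0.125.
At steady state, R = 1/(1 − 0.125) = 8/7.
Single-dose peak C₀ = D/Vd = 175/25 = 7 mg/L.
Steady-state peak Cmax,ss = C₀·R = 7 × 8/7 ≈ 8.000 mg/L.
Steady-state trough Cmin,ss = Cmax,ss·f ≈ 8.000 × 0.125 ≈ 1.000 mg/L.
Trough 1.0 mg/L vs MEC 2 mg/L: subtherapeutic.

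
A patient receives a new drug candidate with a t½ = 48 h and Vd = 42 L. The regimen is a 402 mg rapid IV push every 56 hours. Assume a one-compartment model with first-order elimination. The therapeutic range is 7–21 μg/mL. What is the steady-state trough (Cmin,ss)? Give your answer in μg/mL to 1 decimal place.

7.7 μg/mL

k = ln2/t½ = ln2/48 ≈ 0.014441 h⁻¹; fraction remaining f = e^(−kτ) = e^(−0.014441×56) ≈ 0.4454.
Accumulation ratio R = 1/(1 − f) ≈ 1/0.5546 ≈ 1.8031.
Single-dose peak C₀ = D/Vd = 402/42 ≈ 9.571 μg/mL.
Cmax,ss = C₀/(1 − f) ≈ 9.571/0.5546 ≈ 17.257 μg/mL.
Steady-state trough Cmin,ss = Cmax,ss·f ≈ 17.257 × 0.4454 ≈ 7.686 μg/mL.
Trough 7.7 μg/mL vs MEC 7 μg/mL: adequate.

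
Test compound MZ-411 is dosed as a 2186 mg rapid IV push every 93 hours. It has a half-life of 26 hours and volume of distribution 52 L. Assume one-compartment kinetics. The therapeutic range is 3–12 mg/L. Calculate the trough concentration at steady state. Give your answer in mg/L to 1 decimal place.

3.8 mg/L

τ/t½ = 93/26 ≈ 3.5769, so fraction remaining f = (1/2)^(93/26) ≈ 0.0838.
Each bolus raises the concentration by D/Vd = 2186/52 ≈ 42.038 mg/L.
Steady-state trough Cmin,ss = C₀·f/(1−f) ≈ 42.038 × 0.0838/0.9162 ≈ 3.845 mg/L.
Trough 3.8 mg/L vs MEC 3 mg/L: adequate.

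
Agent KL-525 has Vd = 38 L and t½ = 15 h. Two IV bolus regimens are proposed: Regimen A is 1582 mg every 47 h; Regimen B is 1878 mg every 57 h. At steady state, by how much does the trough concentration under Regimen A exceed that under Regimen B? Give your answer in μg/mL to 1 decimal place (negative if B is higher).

1.5 μg/mL

Regimen A: f = (1/2)^(47/15) ≈ 0.1140; Cmin,ss = (1582/38)·f/(1−f) ≈ 5.357 μg/mL.
Regimen B: f = (1/2)^(57/15) ≈ 0.0718; Cmin,ss = (1878/38)·f/(1−f) ≈ 3.823 μg/mL.
Difference ≈ 5.357 − 3.823 ≈ 1.534 μg/mL.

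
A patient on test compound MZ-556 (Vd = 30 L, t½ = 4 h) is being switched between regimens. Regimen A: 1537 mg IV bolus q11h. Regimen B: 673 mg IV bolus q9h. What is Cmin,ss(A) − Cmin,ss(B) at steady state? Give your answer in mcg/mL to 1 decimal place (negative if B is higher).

Regimen A: f = (1/2)^(11/4) ≈ 0.1487; Cmin,ss = (1537/30)·f/(1−f) ≈ 8.949 mcg/mL.
Regimen B: f = (1/2)^(9/4) ≈ 0.2102; Cmin,ss = (673/30)·f/(1−f) ≈ 5.970 mcg/mL.
Difference ≈ 8.949 − 5.970 ≈ 2.979 mcg/mL.

3.0 mcg/mL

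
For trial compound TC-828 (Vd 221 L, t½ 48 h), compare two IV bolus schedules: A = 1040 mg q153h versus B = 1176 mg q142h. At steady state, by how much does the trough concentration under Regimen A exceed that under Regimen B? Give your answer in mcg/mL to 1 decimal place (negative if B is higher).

Regimen A: f = (1/2)^(153/48) ≈ 0.1098; Cmin,ss = (1040/221)·f/(1−f) ≈ 0.580 mcg/mL.
Regimen B: f = (1/2)^(142/48) ≈ 0.1287; Cmin,ss = (1176/221)·f/(1−f) ≈ 0.786 mcg/mL.
Difference ≈ 0.580 − 0.786 ≈ -0.206 mcg/mL.

-0.2 mcg/mL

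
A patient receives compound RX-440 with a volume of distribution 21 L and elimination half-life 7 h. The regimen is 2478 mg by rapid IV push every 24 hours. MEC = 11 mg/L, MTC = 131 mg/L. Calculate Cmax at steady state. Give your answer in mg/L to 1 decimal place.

τ/t½ = 24/7 ≈ 3.4286, so fraction remaining f = (1/2)^(24/7) ≈ 0.0929.
At steady state, accumulation factor R = 1/(1 − e^(−kτ)) ≈ 1.1024.
Each bolus raises the concentration by D/Vd = 2478/21 ≈ 118.000 mg/L.
Steady-state peak Cmax,ss = C₀·R ≈ 118.000 × 1.1024 ≈ 130.083 mg/L.
Peak 130.1 mg/L vs MTC 131 mg/L: below toxic threshold.

130.1 mg/L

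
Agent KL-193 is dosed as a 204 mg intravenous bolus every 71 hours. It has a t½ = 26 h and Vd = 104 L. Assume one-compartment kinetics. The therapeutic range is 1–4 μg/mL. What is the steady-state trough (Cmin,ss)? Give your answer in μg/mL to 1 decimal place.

0.3 μg/mL

τ/t½ = 71/26 ≈ 2.7308, so fraction remaining f = (1/2)^(71/26) ≈ 0.1506.
Accumulation ratio R = 1/(1 − f) ≈ 1/0.8494 ≈ 1.1773.
Each bolus raises the concentration by D/Vd = 204/104 ≈ 1.962 μg/mL.
Cmax,ss = C₀/(1 − f) ≈ 1.962/0.8494 ≈ 2.310 μg/mL.
Steady-state trough Cmin,ss = Cmax,ss·f ≈ 2.310 × 0.1506 ≈ 0.348 μg/mL.
Trough 0.3 μg/mL vs MEC 1 μg/mL: subtherapeutic.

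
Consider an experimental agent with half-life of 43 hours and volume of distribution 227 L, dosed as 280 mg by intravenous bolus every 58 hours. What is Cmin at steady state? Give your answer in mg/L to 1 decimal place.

0.8 mg/L

Over one 58-h interval, 58/43 ≈ 1.3488 half-lives elapse, leaving f ≈ 0.3926 of each dose.
Each bolus raises the concentration by D/Vd = 280/227 ≈ 1.233 mg/L.
Steady-state trough Cmin,ss = C₀·f/(1−f) ≈ 1.233 × 0.3926/0.6074 ≈ 0.797 mg/L.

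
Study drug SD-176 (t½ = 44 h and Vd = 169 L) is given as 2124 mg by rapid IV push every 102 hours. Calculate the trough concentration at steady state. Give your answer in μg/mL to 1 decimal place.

3.2 μg/mL

τ/t½ = 102/44 ≈ 2.3182, so fraction remaining f = (1/2)^(102/44) ≈ 0.2005.
Each bolus raises the concentration by D/Vd = 2124/169 ≈ 12.568 μg/mL.
Steady-state trough Cmin,ss = C₀·f/(1−f) ≈ 12.568 × 0.2005/0.7995 ≈ 3.152 μg/mL.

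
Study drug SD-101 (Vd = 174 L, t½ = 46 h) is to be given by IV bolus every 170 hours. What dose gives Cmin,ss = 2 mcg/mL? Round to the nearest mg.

4161 mg

τ/t½ = 170/46 ≈ 3.6957, so f = (1/2)^(170/46) ≈ 0.077179.
Cmin,ss = (D/Vd)·f/(1−f), so D = Cmin,ss·Vd·(1−f)/f.
D = 2 × 174 × (1−f)/f ≈ 2 × 174 × 11.95689 ≈ 4161.00 mg.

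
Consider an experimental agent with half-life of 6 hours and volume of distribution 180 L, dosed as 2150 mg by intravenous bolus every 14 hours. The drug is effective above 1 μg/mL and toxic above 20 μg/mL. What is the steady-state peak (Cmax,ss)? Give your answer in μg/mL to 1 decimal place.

k = ln2/t½ = ln2/6 ≈ 0.115525 h⁻¹; fraction remaining f = e^(−kτ) = e^(−0.115525×14) ≈ 0.1984.
Accumulation ratio R = 1/(1 − f) ≈ 1/0.8016 ≈ 1.2475.
Single-dose peak C₀ = D/Vd = 2150/180 ≈ 11.944 μg/mL.
Steady-state peak Cmax,ss = C₀·R ≈ 11.944 × 1.2475 ≈ 14.900 μg/mL.
Peak 14.9 μg/mL vs MTC 20 μg/mL: below toxic threshold.

14.9 μg/mL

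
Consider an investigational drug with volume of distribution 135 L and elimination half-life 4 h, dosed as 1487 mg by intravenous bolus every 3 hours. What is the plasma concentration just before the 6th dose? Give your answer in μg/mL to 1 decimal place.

f = (1/2)^(τ/t½) = (1/2)^(3/4) ≈ 0.5946.
C₀ = D/Vd = 1487/135 ≈ 11.015 μg/mL.
Before the 6th dose, 5 doses have been given. Superposition: Cmin = C₀·(f + f² + … + f^5).
≈ 11.015 × (0.5946 + 0.3535 + 0.2102 + 0.1250 + 0.0743) ≈ 11.015 × 1.3576 ≈ 14.954 μg/mL.

15.0 μg/mL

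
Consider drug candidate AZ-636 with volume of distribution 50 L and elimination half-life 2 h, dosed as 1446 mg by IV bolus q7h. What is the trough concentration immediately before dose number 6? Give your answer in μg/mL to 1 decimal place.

2.8 μg/mL

f = (1/2)^(τ/t½) = (1/2)^(7/2) ≈ 0.0884.
C₀ = D/Vd = 1446/50 ≈ 28.920 μg/mL.
Before the 6th dose, 5 doses have been given. Superposition: Cmin = C₀·(f + f² + … + f^5).
≈ 28.920 × (0.0884 + 0.0078 + 0.0007 + 0.0001 + 0.0000) ≈ 28.920 × 0.0970 ≈ 2.805 μg/mL.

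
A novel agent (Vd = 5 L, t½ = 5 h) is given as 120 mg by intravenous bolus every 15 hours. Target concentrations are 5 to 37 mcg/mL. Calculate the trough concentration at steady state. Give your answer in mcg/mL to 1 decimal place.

τ = 15 h = 3 half-lives, so f = (1/2)^3 = 0.125.
At steady state, R = 1/(1 − 0.125) = 8/7.
Single-dose peak C₀ = D/Vd = 120/5 = 24 mcg/mL.
Steady-state peak Cmax,ss = C₀·R = 24 × 8/7 ≈ 27.429 mcg/mL.
Steady-state trough Cmin,ss = Cmax,ss·f ≈ 27.429 × 0.125 ≈ 3.429 mcg/mL.
Trough 3.4 mcg/mL vs MEC 5 mcg/mL: subtherapeutic.

3.4 mcg/mL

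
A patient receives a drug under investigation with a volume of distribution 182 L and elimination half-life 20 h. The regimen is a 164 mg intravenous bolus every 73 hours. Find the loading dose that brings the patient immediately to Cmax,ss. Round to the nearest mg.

f = (1/2)^(73/20) ≈ 0.079660; accumulation ratio R = 1/(1−f) ≈ 1.08655.
Loading dose to hit Cmax,ss on first dose: D_load = D_maint·R ≈ 164 × 1.08655 ≈ 178.19 mg.

178 mg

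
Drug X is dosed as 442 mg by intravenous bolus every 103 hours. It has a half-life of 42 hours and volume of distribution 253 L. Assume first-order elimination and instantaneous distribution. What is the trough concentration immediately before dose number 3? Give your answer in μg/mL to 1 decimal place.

f = (1/2)^(τ/t½) = (1/2)^(103/42) ≈ 0.1827.
C₀ = D/Vd = 442/253 ≈ 1.747 μg/mL.
Before the 3rd dose, 2 doses have been given. Superposition: Cmin = C₀·(f + f²).
≈ 1.747 × (0.1827 + 0.0334) ≈ 1.747 × 0.2161 ≈ 0.378 μg/mL.

0.4 μg/mL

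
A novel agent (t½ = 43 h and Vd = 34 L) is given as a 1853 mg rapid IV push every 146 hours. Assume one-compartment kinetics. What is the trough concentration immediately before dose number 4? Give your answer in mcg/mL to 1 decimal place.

5.7 mcg/mL

f = (1/2)^(τ/t½) = (1/2)^(146/43) ≈ 0.0950.
C₀ = D/Vd = 1853/34 ≈ 54.500 mcg/mL.
Before the 4th dose, 3 doses have been given. Superposition: Cmin = C₀·(f + f² + … + f^3).
≈ 54.500 × (0.0950 + 0.0090 + 0.0009) ≈ 54.500 × 0.1049 ≈ 5.717 mcg/mL.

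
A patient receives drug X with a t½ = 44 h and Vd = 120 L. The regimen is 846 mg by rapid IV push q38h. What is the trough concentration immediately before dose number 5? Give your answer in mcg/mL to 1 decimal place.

f = (1/2)^(τ/t½) = (1/2)^(38/44) ≈ 0.5496.
C₀ = D/Vd = 846/120 ≈ 7.050 mcg/mL.
Before the 5th dose, 4 doses have been given. Superposition: Cmin = C₀·(f + f² + … + f^4).
≈ 7.050 × (0.5496 + 0.3021 + 0.1660 + 0.0912) ≈ 7.050 × 1.1089 ≈ 7.818 mcg/mL.

7.8 mcg/mL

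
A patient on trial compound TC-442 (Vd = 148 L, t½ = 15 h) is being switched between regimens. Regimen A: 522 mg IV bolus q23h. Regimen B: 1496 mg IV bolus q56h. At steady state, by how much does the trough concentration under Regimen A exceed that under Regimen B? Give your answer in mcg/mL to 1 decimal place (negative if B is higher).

Regimen A: f = (1/2)^(23/15) ≈ 0.3455; Cmin,ss = (522/148)·f/(1−f) ≈ 1.862 mcg/mL.
Regimen B: f = (1/2)^(56/15) ≈ 0.0752; Cmin,ss = (1496/148)·f/(1−f) ≈ 0.822 mcg/mL.
Difference ≈ 1.862 − 0.822 ≈ 1.040 mcg/mL.

1.0 mcg/mL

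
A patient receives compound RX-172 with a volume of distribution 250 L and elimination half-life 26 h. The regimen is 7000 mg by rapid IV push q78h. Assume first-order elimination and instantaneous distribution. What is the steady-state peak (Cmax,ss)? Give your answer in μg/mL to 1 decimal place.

The dosing interval is 3 half-lives, so f = 2^(−3) = 0.125.
At steady state, R = 1/(1 − 0.125) = 8/7.
Single-dose peak C₀ = D/Vd = 7000/250 = 28 μg/mL.
Steady-state peak Cmax,ss = C₀·R = 28 × 8/7 ≈ 32.000 μg/mL.

32.0 μg/mL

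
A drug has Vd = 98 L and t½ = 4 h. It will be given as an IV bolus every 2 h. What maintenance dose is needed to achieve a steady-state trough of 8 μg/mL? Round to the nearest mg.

τ/t½ = 2/4 ≈ 0.5, so f = (1/2)^(2/4) ≈ 0.707107.
Cmin,ss = (D/Vd)·f/(1−f), so D = Cmin,ss·Vd·(1−f)/f.
D = 8 × 98 × (1−f)/f ≈ 8 × 98 × 0.41421 ≈ 324.74 mg.

325 mg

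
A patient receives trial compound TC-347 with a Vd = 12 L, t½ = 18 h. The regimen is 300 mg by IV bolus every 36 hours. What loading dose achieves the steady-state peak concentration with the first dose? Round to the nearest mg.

400 mg

f = (1/2)^(36/18) ≈ 0.250000; accumulation ratio R = 1/(1−f) ≈ 1.33333.
Loading dose to hit Cmax,ss on first dose: D_load = D_maint·R ≈ 300 × 1.33333 ≈ 400.00 mg.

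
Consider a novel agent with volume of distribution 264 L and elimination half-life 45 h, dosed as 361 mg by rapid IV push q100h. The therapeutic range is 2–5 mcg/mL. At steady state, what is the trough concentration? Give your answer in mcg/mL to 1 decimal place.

Over one 100-h interval, 100/45 ≈ 2.2222 half-lives elapse, leaving f ≈ 0.2143 of each dose.
Single-dose peak C₀ = D/Vd = 361/264 ≈ 1.367 mcg/mL.
Steady-state trough Cmin,ss = C₀·f/(1−f) ≈ 1.367 × 0.2143/0.7857 ≈ 0.373 mcg/mL.
Trough 0.4 mcg/mL vs MEC 2 mcg/mL: subtherapeutic.

0.4 mcg/mL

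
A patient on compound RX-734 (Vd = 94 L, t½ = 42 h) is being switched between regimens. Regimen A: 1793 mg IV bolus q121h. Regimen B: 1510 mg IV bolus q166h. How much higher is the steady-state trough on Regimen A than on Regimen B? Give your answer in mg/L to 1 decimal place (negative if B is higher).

1.9 mg/L

Regimen A: f = (1/2)^(121/42) ≈ 0.1358; Cmin,ss = (1793/94)·f/(1−f) ≈ 2.997 mg/L.
Regimen B: f = (1/2)^(166/42) ≈ 0.0646; Cmin,ss = (1510/94)·f/(1−f) ≈ 1.109 mg/L.
Difference ≈ 2.997 − 1.109 ≈ 1.888 mg/L.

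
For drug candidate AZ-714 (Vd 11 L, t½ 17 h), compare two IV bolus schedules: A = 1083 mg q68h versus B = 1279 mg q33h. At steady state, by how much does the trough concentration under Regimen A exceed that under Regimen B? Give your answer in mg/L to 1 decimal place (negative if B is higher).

-34.4 mg/L

Regimen A: f = (1/2)^(68/17) ≈ 0.0625; Cmin,ss = (1083/11)·f/(1−f) ≈ 6.564 mg/L.
Regimen B: f = (1/2)^(33/17) ≈ 0.2604; Cmin,ss = (1279/11)·f/(1−f) ≈ 40.938 mg/L.
Difference ≈ 6.564 − 40.938 ≈ -34.374 mg/L.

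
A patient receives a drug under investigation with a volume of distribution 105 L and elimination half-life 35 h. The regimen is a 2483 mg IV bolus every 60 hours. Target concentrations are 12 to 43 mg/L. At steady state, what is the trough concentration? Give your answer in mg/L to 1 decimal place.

10.4 mg/L

Over one 60-h interval, 60/35 ≈ 1.7143 half-lives elapse, leaving f ≈ 0.3048 of each dose.
At steady state, accumulation factor R = 1/(1 − e^(−kτ)) ≈ 1.4384.
Each bolus raises the concentration by D/Vd = 2483/105 ≈ 23.648 mg/L.
Cmax,ss = C₀/(1 − f) ≈ 23.648/0.6952 ≈ 34.016 mg/L.
One interval later, Cmin,ss = Cmax,ss·e^(−kτ) ≈ 34.016 × 0.3048 ≈ 10.368 mg/L.
Trough 10.4 mg/L vs MEC 12 mg/L: subtherapeutic.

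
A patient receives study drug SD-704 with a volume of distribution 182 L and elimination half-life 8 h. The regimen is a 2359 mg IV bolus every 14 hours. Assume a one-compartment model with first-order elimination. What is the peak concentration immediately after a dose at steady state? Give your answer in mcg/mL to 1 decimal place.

18.4 mcg/mL

Over one 14-h interval, 14/8 ≈ 1.75 half-lives elapse, leaving f ≈ 0.2973 of each dose.
Accumulation ratio R = 1/(1 − f) ≈ 1/0.7027 ≈ 1.4231.
Each bolus raises the concentration by D/Vd = 2359/182 ≈ 12.962 mcg/mL.
Cmax,ss = C₀/(1 − f) ≈ 12.962/0.7027 ≈ 18.446 mcg/mL.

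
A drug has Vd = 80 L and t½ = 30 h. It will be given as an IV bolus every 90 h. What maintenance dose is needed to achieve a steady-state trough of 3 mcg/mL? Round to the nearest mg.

τ/t½ = 90/30 ≈ 3, so f = (1/2)^(90/30) ≈ 0.125000.
Cmin,ss = (D/Vd)·f/(1−f), so D = Cmin,ss·Vd·(1−f)/f.
D = 3 × 80 × (1−f)/f ≈ 3 × 80 × 7.00000 ≈ 1680.00 mg.

1680 mg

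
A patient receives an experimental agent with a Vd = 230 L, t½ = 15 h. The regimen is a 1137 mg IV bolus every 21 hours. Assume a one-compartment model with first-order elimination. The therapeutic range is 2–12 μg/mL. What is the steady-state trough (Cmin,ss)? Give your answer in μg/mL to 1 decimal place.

τ/t½ = 21/15 ≈ 1.4, so fraction remaining f = (1/2)^(21/15) ≈ 0.3789.
Accumulation ratio R = 1/(1 − f) ≈ 1/0.6211 ≈ 1.6100.
Each bolus raises the concentration by D/Vd = 1137/230 ≈ 4.943 μg/mL.
Steady-state peak Cmax,ss = C₀·R ≈ 4.943 × 1.6100 ≈ 7.958 μg/mL.
Steady-state trough Cmin,ss = Cmax,ss·f ≈ 7.958 × 0.3789 ≈ 3.015 μg/mL.
Trough 3.0 μg/mL vs MEC 2 μg/mL: adequate.

3.0 μg/mL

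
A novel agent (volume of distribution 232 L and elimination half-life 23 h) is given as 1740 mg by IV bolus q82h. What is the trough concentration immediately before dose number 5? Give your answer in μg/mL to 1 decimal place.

0.7 μg/mL

f = (1/2)^(τ/t½) = (1/2)^(82/23) ≈ 0.0845.
C₀ = D/Vd = 1740/232 ≈ 7.500 μg/mL.
Before the 5th dose, 4 doses have been given. Superposition: Cmin = C₀·(f + f² + … + f^4).
≈ 7.500 × (0.0845 + 0.0071 + 0.0006 + 0.0001) ≈ 7.500 × 0.0923 ≈ 0.692 μg/mL.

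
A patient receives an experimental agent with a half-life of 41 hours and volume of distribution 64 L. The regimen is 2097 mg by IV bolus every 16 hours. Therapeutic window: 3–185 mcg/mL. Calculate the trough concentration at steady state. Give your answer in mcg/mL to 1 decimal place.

Over one 16-h interval, 16/41 ≈ 0.39024 half-lives elapse, leaving f ≈ 0.7630 of each dose.
Accumulation ratio R = 1/(1 − f) ≈ 1/0.2370 ≈ 4.2194.
Single-dose peak C₀ = D/Vd = 2097/64 ≈ 32.766 mcg/mL.
Steady-state peak Cmax,ss = C₀·R ≈ 32.766 × 4.2194 ≈ 138.253 mcg/mL.
One interval later, Cmin,ss = Cmax,ss·e^(−kτ) ≈ 138.253 × 0.7630 ≈ 105.487 mcg/mL.
Trough 105.5 mcg/mL vs MEC 3 mcg/mL: adequate.

105.5 mcg/mL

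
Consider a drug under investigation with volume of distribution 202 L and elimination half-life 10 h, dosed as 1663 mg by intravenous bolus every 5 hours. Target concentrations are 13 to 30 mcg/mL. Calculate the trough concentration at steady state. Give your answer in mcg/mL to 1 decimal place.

Over one 5-h interval, 5/10 ≈ 0.5 half-lives elapse, leaving f ≈ 0.7071 of each dose.
At steady state, accumulation factor R = 1/(1 − e^(−kτ)) ≈ 3.4141.
Single-dose peak C₀ = D/Vd = 1663/202 ≈ 8.233 mcg/mL.
Cmax,ss = C₀/(1 − f) ≈ 8.233/0.2929 ≈ 28.109 mcg/mL.
One interval later, Cmin,ss = Cmax,ss·e^(−kτ) ≈ 28.109 × 0.7071 ≈ 19.876 mcg/mL.
Trough 19.9 mcg/mL vs MEC 13 mcg/mL: adequate.

19.9 mcg/mL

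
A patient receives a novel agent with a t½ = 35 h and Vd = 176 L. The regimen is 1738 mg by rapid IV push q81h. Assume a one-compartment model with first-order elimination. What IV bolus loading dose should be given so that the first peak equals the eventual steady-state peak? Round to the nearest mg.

2175 mg

f = (1/2)^(81/35) ≈ 0.201062; accumulation ratio R = 1/(1−f) ≈ 1.25166.
Loading dose to hit Cmax,ss on first dose: D_load = D_maint·R ≈ 1738 × 1.25166 ≈ 2175.39 mg.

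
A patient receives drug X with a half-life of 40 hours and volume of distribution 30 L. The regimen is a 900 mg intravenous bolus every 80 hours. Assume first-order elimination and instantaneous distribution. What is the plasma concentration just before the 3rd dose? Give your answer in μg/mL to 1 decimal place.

f = (1/2)^(τ/t½) = (1/2)^(80/40) ≈ 0.2500.
C₀ = D/Vd = 900/30 ≈ 30.000 μg/mL.
Before the 3rd dose, 2 doses have been given. Superposition: Cmin = C₀·(f + f²).
≈ 30.000 × (0.2500 + 0.0625) ≈ 30.000 × 0.3125 ≈ 9.375 μg/mL.

9.4 μg/mL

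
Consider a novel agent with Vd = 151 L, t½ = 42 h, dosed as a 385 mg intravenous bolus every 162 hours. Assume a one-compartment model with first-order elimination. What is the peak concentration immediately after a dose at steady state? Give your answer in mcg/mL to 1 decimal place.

τ/t½ = 162/42 ≈ 3.8571, so fraction remaining f = (1/2)^(162/42) ≈ 0.0690.
Accumulation ratio R = 1/(1 − f) ≈ 1/0.9310 ≈ 1.0741.
Each bolus raises the concentration by D/Vd = 385/151 ≈ 2.550 mcg/mL.
Steady-state peak Cmax,ss = C₀·R ≈ 2.550 × 1.0741 ≈ 2.739 mcg/mL.

2.7 mcg/mL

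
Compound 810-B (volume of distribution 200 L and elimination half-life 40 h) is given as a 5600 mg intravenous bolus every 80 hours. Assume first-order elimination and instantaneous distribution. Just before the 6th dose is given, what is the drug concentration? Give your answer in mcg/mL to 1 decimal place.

9.3 mcg/mL

f = (1/2)^(τ/t½) = (1/2)^(80/40) ≈ 0.2500.
C₀ = D/Vd = 5600/200 ≈ 28.000 mcg/mL.
Before the 6th dose, 5 doses have been given. Superposition: Cmin = C₀·(f + f² + … + f^5).
≈ 28.000 × (0.2500 + 0.0625 + 0.0156 + 0.0039 + 0.0010) ≈ 28.000 × 0.3330 ≈ 9.324 mcg/mL.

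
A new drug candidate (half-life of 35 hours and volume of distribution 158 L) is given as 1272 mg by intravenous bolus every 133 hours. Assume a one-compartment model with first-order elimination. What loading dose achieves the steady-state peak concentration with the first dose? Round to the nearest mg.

1370 mg

f = (1/2)^(133/35) ≈ 0.071794; accumulation ratio R = 1/(1−f) ≈ 1.07735.
Loading dose to hit Cmax,ss on first dose: D_load = D_maint·R ≈ 1272 × 1.07735 ≈ 1370.39 mg.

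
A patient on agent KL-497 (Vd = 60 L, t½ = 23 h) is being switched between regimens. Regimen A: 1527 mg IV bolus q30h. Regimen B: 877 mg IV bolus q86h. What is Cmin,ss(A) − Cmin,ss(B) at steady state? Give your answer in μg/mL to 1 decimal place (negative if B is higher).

Regimen A: f = (1/2)^(30/23) ≈ 0.4049; Cmin,ss = (1527/60)·f/(1−f) ≈ 17.316 μg/mL.
Regimen B: f = (1/2)^(86/23) ≈ 0.0749; Cmin,ss = (877/60)·f/(1−f) ≈ 1.183 μg/mL.
Difference ≈ 17.316 − 1.183 ≈ 16.133 μg/mL.

16.1 μg/mL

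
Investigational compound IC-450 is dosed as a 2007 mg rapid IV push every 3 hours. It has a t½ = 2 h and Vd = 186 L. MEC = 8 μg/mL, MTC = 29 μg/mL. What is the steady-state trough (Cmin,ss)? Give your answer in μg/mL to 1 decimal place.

Over one 3-h interval, 3/2 ≈ 1.5 half-lives elapse, leaving f ≈ 0.3536 of each dose.
Each bolus raises the concentration by D/Vd = 2007/186 ≈ 10.790 μg/mL.
Steady-state trough Cmin,ss = C₀·f/(1−f) ≈ 10.790 × 0.3536/0.6464 ≈ 5.902 μg/mL.
Trough 5.9 μg/mL vs MEC 8 μg/mL: subtherapeutic.

5.9 μg/mL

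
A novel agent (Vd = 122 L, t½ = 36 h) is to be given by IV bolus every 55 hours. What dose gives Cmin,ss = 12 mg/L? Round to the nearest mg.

τ/t½ = 55/36 ≈ 1.5278, so f = (1/2)^(55/36) ≈ 0.346811.
Cmin,ss = (D/Vd)·f/(1−f), so D = Cmin,ss·Vd·(1−f)/f.
D = 12 × 122 × (1−f)/f ≈ 12 × 122 × 1.88341 ≈ 2757.31 mg.

2757 mg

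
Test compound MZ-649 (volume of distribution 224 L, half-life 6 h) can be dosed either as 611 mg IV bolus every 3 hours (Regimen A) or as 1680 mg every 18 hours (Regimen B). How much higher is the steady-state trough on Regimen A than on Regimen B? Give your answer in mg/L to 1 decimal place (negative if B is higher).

5.5 mg/L

Regimen A: f = (1/2)^(3/6) ≈ 0.7071; Cmin,ss = (611/224)·f/(1−f) ≈ 6.585 mg/L.
Regimen B: f = (1/2)^(18/6) ≈ 0.1250; Cmin,ss = (1680/224)·f/(1−f) ≈ 1.071 mg/L.
Difference ≈ 6.585 − 1.071 ≈ 5.514 mg/L.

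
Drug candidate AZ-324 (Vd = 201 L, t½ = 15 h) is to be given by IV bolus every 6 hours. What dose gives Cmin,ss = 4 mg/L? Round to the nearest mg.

257 mg

τ/t½ = 6/15 ≈ 0.4, so f = (1/2)^(6/15) ≈ 0.757858.
Cmin,ss = (D/Vd)·f/(1−f), so D = Cmin,ss·Vd·(1−f)/f.
D = 4 × 201 × (1−f)/f ≈ 4 × 201 × 0.31951 ≈ 256.89 mg.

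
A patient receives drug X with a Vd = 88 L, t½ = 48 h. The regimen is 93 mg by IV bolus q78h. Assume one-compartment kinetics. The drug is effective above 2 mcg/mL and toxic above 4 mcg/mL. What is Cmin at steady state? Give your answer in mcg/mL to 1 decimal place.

k = ln2/t½ = ln2/48 ≈ 0.014441 h⁻¹; fraction remaining f = e^(−kτ) = e^(−0.014441×78) ≈ 0.3242.
At steady state, accumulation factor R = 1/(1 − e^(−kτ)) ≈ 1.4797.
Single-dose peak C₀ = D/Vd = 93/88 ≈ 1.057 mcg/mL.
Cmax,ss = C₀/(1 − f) ≈ 1.057/0.6758 ≈ 1.564 mcg/mL.
One interval later, Cmin,ss = Cmax,ss·e^(−kτ) ≈ 1.564 × 0.3242 ≈ 0.507 mcg/mL.
Trough 0.5 mcg/mL vs MEC 2 mcg/mL: subtherapeutic.

0.5 mcg/mL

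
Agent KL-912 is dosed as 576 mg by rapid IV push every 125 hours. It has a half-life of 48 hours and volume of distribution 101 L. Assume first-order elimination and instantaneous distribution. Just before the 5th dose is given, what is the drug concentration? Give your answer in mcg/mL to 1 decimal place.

f = (1/2)^(τ/t½) = (1/2)^(125/48) ≈ 0.1645.
C₀ = D/Vd = 576/101 ≈ 5.703 mcg/mL.
Before the 5th dose, 4 doses have been given. Superposition: Cmin = C₀·(f + f² + … + f^4).
≈ 5.703 × (0.1645 + 0.0271 + 0.0045 + 0.0007) ≈ 5.703 × 0.1968 ≈ 1.122 mcg/mL.

1.1 mcg/mL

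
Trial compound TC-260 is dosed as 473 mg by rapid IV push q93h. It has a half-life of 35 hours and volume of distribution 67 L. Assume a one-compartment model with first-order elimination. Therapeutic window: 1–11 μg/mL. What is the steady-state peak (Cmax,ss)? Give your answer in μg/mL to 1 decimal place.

Over one 93-h interval, 93/35 ≈ 2.6571 half-lives elapse, leaving f ≈ 0.1585 of each dose.
Accumulation ratio R = 1/(1 − f) ≈ 1/0.8415 ≈ 1.1884.
Single-dose peak C₀ = D/Vd = 473/67 ≈ 7.060 μg/mL.
Steady-state peak Cmax,ss = C₀·R ≈ 7.060 × 1.1884 ≈ 8.390 μg/mL.
Peak 8.4 μg/mL vs MTC 11 μg/mL: below toxic threshold.

8.4 μg/mL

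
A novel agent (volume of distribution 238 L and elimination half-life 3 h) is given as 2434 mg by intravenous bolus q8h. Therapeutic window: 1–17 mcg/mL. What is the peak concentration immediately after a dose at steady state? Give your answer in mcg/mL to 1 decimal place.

12.1 mcg/mL

k = ln2/t½ = ln2/3 ≈ 0.231049 h⁻¹; fraction remaining f = e^(−kτ) = e^(−0.231049×8) ≈ 0.1575.
Accumulation ratio R = 1/(1 − f) ≈ 1/0.8425 ≈ 1.1869.
Each bolus raises the concentration by D/Vd = 2434/238 ≈ 10.227 mcg/mL.
Cmax,ss = C₀/(1 − f) ≈ 10.227/0.8425 ≈ 12.139 mcg/mL.
Peak 12.1 mcg/mL vs MTC 17 mcg/mL: below toxic threshold.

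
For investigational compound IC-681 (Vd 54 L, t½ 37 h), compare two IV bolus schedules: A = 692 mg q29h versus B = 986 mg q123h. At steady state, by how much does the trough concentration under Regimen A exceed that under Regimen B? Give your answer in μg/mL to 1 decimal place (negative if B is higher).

Regimen A: f = (1/2)^(29/37) ≈ 0.5808; Cmin,ss = (692/54)·f/(1−f) ≈ 17.755 μg/mL.
Regimen B: f = (1/2)^(123/37) ≈ 0.0998; Cmin,ss = (986/54)·f/(1−f) ≈ 2.024 μg/mL.
Difference ≈ 17.755 − 2.024 ≈ 15.731 μg/mL.

15.7 μg/mL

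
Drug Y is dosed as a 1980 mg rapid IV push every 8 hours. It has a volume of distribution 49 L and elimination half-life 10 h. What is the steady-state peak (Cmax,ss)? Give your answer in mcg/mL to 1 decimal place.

τ/t½ = 8/10 ≈ 0.8, so fraction remaining f = (1/2)^(8/10) ≈ 0.5743.
At steady state, accumulation factor R = 1/(1 − e^(−kτ)) ≈ 2.3491.
Each bolus raises the concentration by D/Vd = 1980/49 ≈ 40.408 mcg/mL.
Steady-state peak Cmax,ss = C₀·R ≈ 40.408 × 2.3491 ≈ 94.922 mcg/mL.

94.9 mcg/mL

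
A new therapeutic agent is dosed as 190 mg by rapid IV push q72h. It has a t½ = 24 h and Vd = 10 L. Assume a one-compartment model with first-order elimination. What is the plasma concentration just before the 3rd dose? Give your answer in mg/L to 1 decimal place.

f = (1/2)^(τ/t½) = (1/2)^(72/24) ≈ 0.1250.
C₀ = D/Vd = 190/10 ≈ 19.000 mg/L.
Before the 3rd dose, 2 doses have been given. Superposition: Cmin = C₀·(f + f²).
≈ 19.000 × (0.1250 + 0.0156) ≈ 19.000 × 0.1406 ≈ 2.671 mg/L.

2.7 mg/L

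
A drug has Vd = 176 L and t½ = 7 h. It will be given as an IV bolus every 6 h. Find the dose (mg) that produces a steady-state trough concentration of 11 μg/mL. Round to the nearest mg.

1571 mg

τ/t½ = 6/7 ≈ 0.85714, so f = (1/2)^(6/7) ≈ 0.552045.
Cmin,ss = (D/Vd)·f/(1−f), so D = Cmin,ss·Vd·(1−f)/f.
D = 11 × 176 × (1−f)/f ≈ 11 × 176 × 0.81145 ≈ 1570.97 mg.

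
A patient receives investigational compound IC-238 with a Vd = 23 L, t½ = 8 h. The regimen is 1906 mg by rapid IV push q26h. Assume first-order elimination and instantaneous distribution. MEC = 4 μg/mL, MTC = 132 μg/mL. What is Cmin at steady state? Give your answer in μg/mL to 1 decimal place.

9.7 μg/mL

τ/t½ = 26/8 ≈ 3.25, so fraction remaining f = (1/2)^(26/8) ≈ 0.1051.
Each bolus raises the concentration by D/Vd = 1906/23 ≈ 82.870 μg/mL.
Steady-state trough Cmin,ss = C₀·f/(1−f) ≈ 82.870 × 0.1051/0.8949 ≈ 9.733 μg/mL.
Trough 9.7 μg/mL vs MEC 4 μg/mL: adequate.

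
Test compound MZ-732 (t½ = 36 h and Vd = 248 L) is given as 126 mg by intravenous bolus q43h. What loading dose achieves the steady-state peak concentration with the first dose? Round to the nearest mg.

f = (1/2)^(43/36) ≈ 0.436955; accumulation ratio R = 1/(1−f) ≈ 1.77606.
Loading dose to hit Cmax,ss on first dose: D_load = D_maint·R ≈ 126 × 1.77606 ≈ 223.78 mg.

224 mg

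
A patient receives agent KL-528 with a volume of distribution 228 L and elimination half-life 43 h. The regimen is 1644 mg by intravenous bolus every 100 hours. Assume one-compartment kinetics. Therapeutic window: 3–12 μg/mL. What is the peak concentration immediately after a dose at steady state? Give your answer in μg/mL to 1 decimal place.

9.0 μg/mL

k = ln2/t½ = ln2/43 ≈ 0.016120 h⁻¹; fraction remaining f = e^(−kτ) = e^(−0.016120×100) ≈ 0.1995.
At steady state, accumulation factor R = 1/(1 − e^(−kτ)) ≈ 1.2492.
Each bolus raises the concentration by D/Vd = 1644/228 ≈ 7.211 μg/mL.
Steady-state peak Cmax,ss = C₀·R ≈ 7.211 × 1.2492 ≈ 9.008 μg/mL.
Peak 9.0 μg/mL vs MTC 12 μg/mL: below toxic threshold.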